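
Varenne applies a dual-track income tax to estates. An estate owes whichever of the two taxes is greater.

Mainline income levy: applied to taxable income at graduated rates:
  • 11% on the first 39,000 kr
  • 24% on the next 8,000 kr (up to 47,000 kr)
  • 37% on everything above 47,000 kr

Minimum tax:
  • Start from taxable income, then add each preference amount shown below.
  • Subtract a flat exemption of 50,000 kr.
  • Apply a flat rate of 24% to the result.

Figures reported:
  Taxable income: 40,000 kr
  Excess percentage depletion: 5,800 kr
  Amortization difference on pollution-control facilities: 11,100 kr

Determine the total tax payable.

4,530 kr

Mainline income levy:
  39,000 kr × 11% = 4,290 kr
  1,000 kr × 24% = 240 kr
  → 4,530 kr

Minimum tax:
  Adjusted income: 40,000 kr + 5,800 kr + 11,100 kr = 56,900 kr
  Less exemption 50,000 kr → base 6,900 kr
  6,900 kr × 24% = 1,656 kr

4,530 kr > 1,656 kr, so the mainline income levy governs.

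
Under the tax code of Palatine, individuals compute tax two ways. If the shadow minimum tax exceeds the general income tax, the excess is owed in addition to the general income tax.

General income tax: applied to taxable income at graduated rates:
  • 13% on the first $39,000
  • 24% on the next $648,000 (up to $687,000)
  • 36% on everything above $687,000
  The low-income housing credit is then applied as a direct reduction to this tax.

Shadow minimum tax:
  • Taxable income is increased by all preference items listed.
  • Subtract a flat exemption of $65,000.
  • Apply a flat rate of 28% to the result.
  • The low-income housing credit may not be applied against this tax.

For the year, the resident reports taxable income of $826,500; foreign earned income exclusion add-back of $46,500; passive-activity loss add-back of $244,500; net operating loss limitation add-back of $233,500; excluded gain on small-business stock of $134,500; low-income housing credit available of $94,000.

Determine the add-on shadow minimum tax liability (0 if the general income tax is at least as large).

$280,930

General income tax:
  $39,000 × 13% = $5,070
  $648,000 × 24% = $155,520
  $139,500 × 36% = $50,220
  → $210,810
  Less low-income housing credit $94,000 → $116,810

Shadow minimum tax:
  Adjusted income: $826,500 + $46,500 + $244,500 + $233,500 + $134,500 = $1,485,500
  Less exemption $65,000 → base $1,420,500
  $1,420,500 × 28% = $397,740

Excess of shadow minimum tax over general income tax: $397,740 − $116,810 = $280,930.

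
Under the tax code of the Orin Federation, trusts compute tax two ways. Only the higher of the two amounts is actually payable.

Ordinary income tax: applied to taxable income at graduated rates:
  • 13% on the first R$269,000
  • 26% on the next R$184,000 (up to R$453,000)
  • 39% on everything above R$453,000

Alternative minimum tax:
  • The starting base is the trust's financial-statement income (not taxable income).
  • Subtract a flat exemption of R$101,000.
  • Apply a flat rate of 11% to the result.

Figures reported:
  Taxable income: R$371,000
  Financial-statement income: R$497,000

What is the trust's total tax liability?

Alternative minimum tax:
  Base (financial-statement income): R$497,000
  Less exemption R$101,000 → base R$396,000
  R$396,000 × 11% = R$43,560

Ordinary income tax:
  R$269,000 × 13% = R$34,970
  R$102,000 × 26% = R$26,520
  → R$61,490

R$61,490 > R$43,560, so the ordinary income tax governs.

R$61,490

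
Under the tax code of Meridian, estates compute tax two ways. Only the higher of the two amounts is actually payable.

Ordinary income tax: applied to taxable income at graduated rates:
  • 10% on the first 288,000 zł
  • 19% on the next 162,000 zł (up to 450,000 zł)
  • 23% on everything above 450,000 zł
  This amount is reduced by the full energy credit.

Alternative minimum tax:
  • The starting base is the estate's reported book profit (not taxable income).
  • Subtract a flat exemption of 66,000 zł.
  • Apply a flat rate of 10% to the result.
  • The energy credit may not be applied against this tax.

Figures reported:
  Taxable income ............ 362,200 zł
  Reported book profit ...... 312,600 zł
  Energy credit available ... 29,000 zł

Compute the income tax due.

24,660 zł

Ordinary income tax:
  288,000 zł × 10% = 28,800 zł
  74,200 zł × 19% = 14,098 zł
  → 42,898 zł
  Less energy credit 29,000 zł → 13,898 zł

Alternative minimum tax:
  Base (reported book profit): 312,600 zł
  Less exemption 66,000 zł → base 246,600 zł
  246,600 zł × 10% = 24,660 zł

24,660 zł > 13,898 zł, so the alternative minimum tax is the binding amount.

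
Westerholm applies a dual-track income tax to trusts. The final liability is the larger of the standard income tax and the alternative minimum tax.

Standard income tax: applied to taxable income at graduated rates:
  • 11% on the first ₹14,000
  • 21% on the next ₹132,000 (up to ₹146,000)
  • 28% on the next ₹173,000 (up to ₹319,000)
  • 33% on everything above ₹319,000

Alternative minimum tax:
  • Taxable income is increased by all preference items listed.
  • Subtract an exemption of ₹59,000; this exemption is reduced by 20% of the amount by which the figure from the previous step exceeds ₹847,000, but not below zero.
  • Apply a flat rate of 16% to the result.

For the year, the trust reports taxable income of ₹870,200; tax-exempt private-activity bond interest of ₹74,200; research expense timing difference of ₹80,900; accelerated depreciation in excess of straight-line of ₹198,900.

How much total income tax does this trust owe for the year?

Standard income tax:
  ₹14,000 × 11% = ₹1,540
  ₹132,000 × 21% = ₹27,720
  ₹173,000 × 28% = ₹48,440
  ₹551,200 × 33% = ₹181,896
  → ₹259,596

Alternative minimum tax:
  Adjusted income: ₹870,200 + ₹74,200 + ₹80,900 + ₹198,900 = ₹1,224,200
  Exemption: 20% × (₹1,224,200 − ₹847,000) = ₹75,440 ≥ ₹59,000, so the exemption is fully phased out
  Base: ₹1,224,200 − ₹0 = ₹1,224,200
  ₹1,224,200 × 16% = ₹195,872

₹259,596 > ₹195,872, so the standard income tax governs.

₹259,596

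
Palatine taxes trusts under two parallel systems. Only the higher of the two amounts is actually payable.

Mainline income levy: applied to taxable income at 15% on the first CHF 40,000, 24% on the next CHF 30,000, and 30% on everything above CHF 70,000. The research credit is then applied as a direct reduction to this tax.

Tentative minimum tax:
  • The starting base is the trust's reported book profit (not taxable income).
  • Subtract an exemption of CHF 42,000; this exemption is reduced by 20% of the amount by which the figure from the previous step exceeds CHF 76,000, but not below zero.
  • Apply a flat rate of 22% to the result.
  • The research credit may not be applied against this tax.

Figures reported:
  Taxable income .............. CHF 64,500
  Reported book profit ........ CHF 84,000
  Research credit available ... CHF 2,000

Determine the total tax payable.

CHF 9,880

Mainline income levy:
  CHF 40,000 × 15% = CHF 6,000
  CHF 24,500 × 24% = CHF 5,880
  → CHF 11,880
  Less research credit CHF 2,000 → CHF 9,880

Tentative minimum tax:
  Base (reported book profit): CHF 84,000
  Exemption: CHF 42,000 − 20% × (CHF 84,000 − CHF 76,000) = CHF 42,000 − CHF 1,600 = CHF 40,400
  Base: CHF 84,000 − CHF 40,400 = CHF 43,600
  CHF 43,600 × 22% = CHF 9,592

CHF 9,880 > CHF 9,592, so the mainline income levy governs.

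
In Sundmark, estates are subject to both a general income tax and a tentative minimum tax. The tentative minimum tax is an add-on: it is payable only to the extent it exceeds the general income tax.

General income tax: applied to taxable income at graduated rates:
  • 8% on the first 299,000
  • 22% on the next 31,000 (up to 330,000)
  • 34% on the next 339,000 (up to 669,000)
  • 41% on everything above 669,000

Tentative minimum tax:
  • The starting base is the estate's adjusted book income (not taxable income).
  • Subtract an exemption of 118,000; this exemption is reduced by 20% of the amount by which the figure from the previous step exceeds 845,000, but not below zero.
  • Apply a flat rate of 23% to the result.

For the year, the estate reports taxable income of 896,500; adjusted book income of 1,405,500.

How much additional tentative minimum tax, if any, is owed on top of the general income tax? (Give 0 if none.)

82,633

Tentative minimum tax:
  Base (adjusted book income): 1,405,500
  Exemption: 118,000 − 20% × (1,405,500 − 845,000) = 118,000 − 112,100 = 5,900
  Base: 1,405,500 − 5,900 = 1,399,600
  1,399,600 × 23% = 321,908

General income tax:
  299,000 × 8% = 23,920
  31,000 × 22% = 6,820
  339,000 × 34% = 115,260
  227,500 × 41% = 93,275
  → 239,275

Excess of tentative minimum tax over general income tax: 321,908 − 239,275 = 82,633.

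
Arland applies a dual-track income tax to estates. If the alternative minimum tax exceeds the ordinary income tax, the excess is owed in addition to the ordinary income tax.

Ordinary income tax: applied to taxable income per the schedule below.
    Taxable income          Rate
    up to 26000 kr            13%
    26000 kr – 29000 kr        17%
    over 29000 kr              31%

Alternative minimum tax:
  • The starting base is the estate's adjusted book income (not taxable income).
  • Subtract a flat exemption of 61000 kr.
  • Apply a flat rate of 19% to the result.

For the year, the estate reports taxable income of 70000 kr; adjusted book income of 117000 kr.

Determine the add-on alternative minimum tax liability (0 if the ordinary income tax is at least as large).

Alternative minimum tax:
  Base (adjusted book income): 117000 kr
  Less exemption 61000 kr → base 56000 kr
  56000 kr × 19% = 10640 kr

Ordinary income tax:
  26000 kr × 13% = 3380 kr
  3000 kr × 17% = 510 kr
  41000 kr × 31% = 12710 kr
  → 16600 kr

10640 kr ≤ 16600 kr, so no add-on is due.

0 kr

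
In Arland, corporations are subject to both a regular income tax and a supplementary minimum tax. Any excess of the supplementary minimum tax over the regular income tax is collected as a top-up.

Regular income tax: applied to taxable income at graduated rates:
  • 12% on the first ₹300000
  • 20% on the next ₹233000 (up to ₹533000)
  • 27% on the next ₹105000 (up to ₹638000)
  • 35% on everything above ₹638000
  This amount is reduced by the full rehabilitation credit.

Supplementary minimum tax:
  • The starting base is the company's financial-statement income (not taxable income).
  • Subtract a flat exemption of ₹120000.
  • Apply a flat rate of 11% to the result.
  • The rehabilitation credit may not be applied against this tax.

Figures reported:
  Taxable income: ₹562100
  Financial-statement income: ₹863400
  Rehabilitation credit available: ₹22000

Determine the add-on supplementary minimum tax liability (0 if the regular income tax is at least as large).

₹13317

Supplementary minimum tax:
  Base (financial-statement income): ₹863400
  Less exemption ₹120000 → base ₹743400
  ₹743400 × 11% = ₹81774

Regular income tax:
  ₹300000 × 12% = ₹36000
  ₹233000 × 20% = ₹46600
  ₹29100 × 27% = ₹7857
  → ₹90457
  Less rehabilitation credit ₹22000 → ₹68457

Excess of supplementary minimum tax over regular income tax: ₹81774 − ₹68457 = ₹13317.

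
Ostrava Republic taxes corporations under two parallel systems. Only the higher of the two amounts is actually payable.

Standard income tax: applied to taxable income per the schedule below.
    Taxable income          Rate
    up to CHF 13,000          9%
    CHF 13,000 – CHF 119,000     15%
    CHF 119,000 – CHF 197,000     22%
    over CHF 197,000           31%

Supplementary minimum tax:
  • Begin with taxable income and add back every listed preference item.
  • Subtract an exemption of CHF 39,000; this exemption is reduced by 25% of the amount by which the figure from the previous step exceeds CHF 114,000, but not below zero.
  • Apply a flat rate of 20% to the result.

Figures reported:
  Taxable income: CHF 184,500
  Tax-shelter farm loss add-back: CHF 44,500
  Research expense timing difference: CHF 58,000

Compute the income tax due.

CHF 57,400

Supplementary minimum tax:
  Adjusted income: CHF 184,500 + CHF 44,500 + CHF 58,000 = CHF 287,000
  Exemption: 25% × (CHF 287,000 − CHF 114,000) = CHF 43,250 ≥ CHF 39,000, so the exemption is fully phased out
  Base: CHF 287,000 − CHF 0 = CHF 287,000
  CHF 287,000 × 20% = CHF 57,400

Standard income tax:
  CHF 13,000 × 9% = CHF 1,170
  CHF 106,000 × 15% = CHF 15,900
  CHF 65,500 × 22% = CHF 14,410
  → CHF 31,480

CHF 57,400 > CHF 31,480, so the supplementary minimum tax is the binding amount.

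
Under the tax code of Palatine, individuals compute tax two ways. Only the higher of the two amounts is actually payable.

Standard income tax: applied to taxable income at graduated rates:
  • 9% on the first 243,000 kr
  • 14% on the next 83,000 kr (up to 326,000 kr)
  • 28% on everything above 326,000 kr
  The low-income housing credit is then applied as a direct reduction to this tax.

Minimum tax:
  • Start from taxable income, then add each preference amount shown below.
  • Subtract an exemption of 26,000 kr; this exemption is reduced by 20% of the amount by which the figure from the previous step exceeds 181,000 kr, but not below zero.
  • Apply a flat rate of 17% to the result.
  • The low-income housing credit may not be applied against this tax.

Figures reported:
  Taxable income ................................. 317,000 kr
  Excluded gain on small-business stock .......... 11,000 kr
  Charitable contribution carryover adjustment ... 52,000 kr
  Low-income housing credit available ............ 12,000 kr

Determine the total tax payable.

64,600 kr

Minimum tax:
  Adjusted income: 317,000 kr + 11,000 kr + 52,000 kr = 380,000 kr
  Exemption: 20% × (380,000 kr − 181,000 kr) = 39,800 kr ≥ 26,000 kr, so the exemption is fully phased out
  Base: 380,000 kr − 0 kr = 380,000 kr
  380,000 kr × 17% = 64,600 kr

Standard income tax:
  243,000 kr × 9% = 21,870 kr
  74,000 kr × 14% = 10,360 kr
  → 32,230 kr
  Less low-income housing credit 12,000 kr → 20,230 kr

64,600 kr > 20,230 kr, so the minimum tax is the binding amount.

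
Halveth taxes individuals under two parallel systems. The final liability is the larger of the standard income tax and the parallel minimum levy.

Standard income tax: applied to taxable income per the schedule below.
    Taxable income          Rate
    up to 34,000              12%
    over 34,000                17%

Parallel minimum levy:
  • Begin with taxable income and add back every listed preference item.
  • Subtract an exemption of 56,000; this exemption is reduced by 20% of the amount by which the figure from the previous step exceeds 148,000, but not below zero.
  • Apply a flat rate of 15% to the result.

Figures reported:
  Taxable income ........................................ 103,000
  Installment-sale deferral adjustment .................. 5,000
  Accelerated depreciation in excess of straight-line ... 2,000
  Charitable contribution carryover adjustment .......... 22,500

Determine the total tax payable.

Parallel minimum levy:
  Adjusted income: 103,000 + 5,000 + 2,000 + 22,500 = 132,500
  Exemption: 132,500 ≤ 148,000, so full 56,000 applies
  Base: 132,500 − 56,000 = 76,500
  76,500 × 15% = 11,475

Standard income tax:
  34,000 × 12% = 4,080
  69,000 × 17% = 11,730
  → 15,810

15,810 > 11,475, so the standard income tax governs.

15,810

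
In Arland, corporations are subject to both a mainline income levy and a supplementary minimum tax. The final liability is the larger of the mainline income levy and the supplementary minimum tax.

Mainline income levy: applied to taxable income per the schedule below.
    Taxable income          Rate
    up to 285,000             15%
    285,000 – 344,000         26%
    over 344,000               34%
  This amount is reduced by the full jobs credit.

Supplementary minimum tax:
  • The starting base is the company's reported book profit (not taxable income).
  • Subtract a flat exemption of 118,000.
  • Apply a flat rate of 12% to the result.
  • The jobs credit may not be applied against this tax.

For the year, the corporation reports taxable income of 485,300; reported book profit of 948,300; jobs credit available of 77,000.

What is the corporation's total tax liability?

Supplementary minimum tax:
  Base (reported book profit): 948,300
  Less exemption 118,000 → base 830,300
  830,300 × 12% = 99,636

Mainline income levy:
  285,000 × 15% = 42,750
  59,000 × 26% = 15,340
  141,300 × 34% = 48,042
  → 106,132
  Less jobs credit 77,000 → 29,132

99,636 > 29,132, so the supplementary minimum tax is the binding amount.

99,636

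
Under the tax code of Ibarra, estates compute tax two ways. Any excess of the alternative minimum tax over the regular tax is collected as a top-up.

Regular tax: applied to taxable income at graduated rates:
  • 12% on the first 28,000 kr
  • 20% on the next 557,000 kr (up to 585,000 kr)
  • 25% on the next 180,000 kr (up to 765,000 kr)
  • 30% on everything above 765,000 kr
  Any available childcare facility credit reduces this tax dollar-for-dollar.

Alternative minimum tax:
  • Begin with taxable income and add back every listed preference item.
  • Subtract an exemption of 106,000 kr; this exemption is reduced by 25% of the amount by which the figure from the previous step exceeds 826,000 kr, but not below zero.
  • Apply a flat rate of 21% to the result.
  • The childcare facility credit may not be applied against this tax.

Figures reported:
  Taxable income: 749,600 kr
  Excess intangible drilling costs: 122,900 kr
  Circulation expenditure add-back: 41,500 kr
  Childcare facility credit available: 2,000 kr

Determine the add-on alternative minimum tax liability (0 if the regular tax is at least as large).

Regular tax:
  28,000 kr × 12% = 3,360 kr
  557,000 kr × 20% = 111,400 kr
  164,600 kr × 25% = 41,150 kr
  → 155,910 kr
  Less childcare facility credit 2,000 kr → 153,910 kr

Alternative minimum tax:
  Adjusted income: 749,600 kr + 122,900 kr + 41,500 kr = 914,000 kr
  Exemption: 106,000 kr − 25% × (914,000 kr − 826,000 kr) = 106,000 kr − 22,000 kr = 84,000 kr
  Base: 914,000 kr − 84,000 kr = 830,000 kr
  830,000 kr × 21% = 174,300 kr

Excess of alternative minimum tax over regular tax: 174,300 kr − 153,910 kr = 20,390 kr.

20,390 kr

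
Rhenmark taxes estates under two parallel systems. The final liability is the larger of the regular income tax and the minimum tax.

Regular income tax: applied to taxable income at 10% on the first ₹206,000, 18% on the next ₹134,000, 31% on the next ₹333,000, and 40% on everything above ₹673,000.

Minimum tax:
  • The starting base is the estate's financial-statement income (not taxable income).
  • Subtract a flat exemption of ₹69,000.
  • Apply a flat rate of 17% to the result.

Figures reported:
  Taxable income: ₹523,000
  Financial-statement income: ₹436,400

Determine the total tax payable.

₹101,450

Regular income tax:
  ₹206,000 × 10% = ₹20,600
  ₹134,000 × 18% = ₹24,120
  ₹183,000 × 31% = ₹56,730
  → ₹101,450

Minimum tax:
  Base (financial-statement income): ₹436,400
  Less exemption ₹69,000 → base ₹367,400
  ₹367,400 × 17% = ₹62,458

₹101,450 > ₹62,458, so the regular income tax governs.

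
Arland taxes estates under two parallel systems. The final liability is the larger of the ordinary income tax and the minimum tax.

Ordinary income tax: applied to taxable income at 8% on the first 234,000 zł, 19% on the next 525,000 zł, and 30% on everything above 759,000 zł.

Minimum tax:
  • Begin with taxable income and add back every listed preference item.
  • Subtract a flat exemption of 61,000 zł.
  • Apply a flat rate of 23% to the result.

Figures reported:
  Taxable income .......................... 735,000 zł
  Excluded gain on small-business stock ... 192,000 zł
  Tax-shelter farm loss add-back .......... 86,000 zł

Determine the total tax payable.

Minimum tax:
  Adjusted income: 735,000 zł + 192,000 zł + 86,000 zł = 1,013,000 zł
  Less exemption 61,000 zł → base 952,000 zł
  952,000 zł × 23% = 218,960 zł

Ordinary income tax:
  234,000 zł × 8% = 18,720 zł
  501,000 zł × 19% = 95,190 zł
  → 113,910 zł

218,960 zł > 113,910 zł, so the minimum tax is the binding amount.

218,960 zł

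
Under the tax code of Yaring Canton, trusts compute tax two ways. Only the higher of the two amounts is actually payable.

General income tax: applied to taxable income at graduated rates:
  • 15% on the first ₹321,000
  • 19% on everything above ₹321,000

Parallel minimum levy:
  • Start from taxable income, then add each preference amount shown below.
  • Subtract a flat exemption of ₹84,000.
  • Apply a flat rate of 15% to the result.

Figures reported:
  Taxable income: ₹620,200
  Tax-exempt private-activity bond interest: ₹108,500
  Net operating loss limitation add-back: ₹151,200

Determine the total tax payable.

₹119,385

Parallel minimum levy:
  Adjusted income: ₹620,200 + ₹108,500 + ₹151,200 = ₹879,900
  Less exemption ₹84,000 → base ₹795,900
  ₹795,900 × 15% = ₹119,385

General income tax:
  ₹321,000 × 15% = ₹48,150
  ₹299,200 × 19% = ₹56,848
  → ₹104,998

₹119,385 > ₹104,998, so the parallel minimum levy is the binding amount.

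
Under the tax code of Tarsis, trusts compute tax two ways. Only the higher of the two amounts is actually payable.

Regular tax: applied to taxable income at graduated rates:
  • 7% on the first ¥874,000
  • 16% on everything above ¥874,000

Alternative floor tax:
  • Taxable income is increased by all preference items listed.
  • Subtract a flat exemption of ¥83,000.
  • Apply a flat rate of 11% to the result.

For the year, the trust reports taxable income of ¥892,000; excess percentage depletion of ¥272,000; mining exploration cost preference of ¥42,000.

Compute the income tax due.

¥123,530

Alternative floor tax:
  Adjusted income: ¥892,000 + ¥272,000 + ¥42,000 = ¥1,206,000
  Less exemption ¥83,000 → base ¥1,123,000
  ¥1,123,000 × 11% = ¥123,530

Regular tax:
  ¥874,000 × 7% = ¥61,180
  ¥18,000 × 16% = ¥2,880
  → ¥64,060

¥123,530 > ¥64,060, so the alternative floor tax is the binding amount.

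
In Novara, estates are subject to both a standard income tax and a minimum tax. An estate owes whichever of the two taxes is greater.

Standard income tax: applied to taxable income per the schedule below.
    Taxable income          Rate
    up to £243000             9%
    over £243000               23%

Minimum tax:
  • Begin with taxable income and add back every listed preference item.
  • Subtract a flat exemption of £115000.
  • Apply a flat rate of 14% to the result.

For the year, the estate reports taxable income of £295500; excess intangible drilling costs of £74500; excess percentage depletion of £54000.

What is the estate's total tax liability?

£43260

Minimum tax:
  Adjusted income: £295500 + £74500 + £54000 = £424000
  Less exemption £115000 → base £309000
  £309000 × 14% = £43260

Standard income tax:
  £243000 × 9% = £21870
  £52500 × 23% = £12075
  → £33945

£43260 > £33945, so the minimum tax is the binding amount.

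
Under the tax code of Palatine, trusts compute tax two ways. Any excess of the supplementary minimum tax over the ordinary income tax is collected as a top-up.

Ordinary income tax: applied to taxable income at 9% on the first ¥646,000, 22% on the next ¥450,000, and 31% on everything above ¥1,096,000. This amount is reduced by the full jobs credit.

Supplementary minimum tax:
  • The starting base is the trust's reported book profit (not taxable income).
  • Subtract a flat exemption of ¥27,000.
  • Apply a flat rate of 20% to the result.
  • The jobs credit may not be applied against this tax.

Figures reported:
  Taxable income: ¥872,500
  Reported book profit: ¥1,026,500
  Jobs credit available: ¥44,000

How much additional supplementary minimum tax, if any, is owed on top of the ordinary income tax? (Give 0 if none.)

Supplementary minimum tax:
  Base (reported book profit): ¥1,026,500
  Less exemption ¥27,000 → base ¥999,500
  ¥999,500 × 20% = ¥199,900

Ordinary income tax:
  ¥646,000 × 9% = ¥58,140
  ¥226,500 × 22% = ¥49,830
  → ¥107,970
  Less jobs credit ¥44,000 → ¥63,970

Excess of supplementary minimum tax over ordinary income tax: ¥199,900 − ¥63,970 = ¥135,930.

¥135,930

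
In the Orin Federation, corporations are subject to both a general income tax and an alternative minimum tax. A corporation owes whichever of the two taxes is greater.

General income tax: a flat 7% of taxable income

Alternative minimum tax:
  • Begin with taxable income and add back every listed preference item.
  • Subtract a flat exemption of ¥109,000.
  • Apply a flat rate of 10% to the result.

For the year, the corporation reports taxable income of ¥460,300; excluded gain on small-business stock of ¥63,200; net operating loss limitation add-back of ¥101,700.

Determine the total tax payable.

General income tax:
  ¥460,300 × 7% = ¥32,221

Alternative minimum tax:
  Adjusted income: ¥460,300 + ¥63,200 + ¥101,700 = ¥625,200
  Less exemption ¥109,000 → base ¥516,200
  ¥516,200 × 10% = ¥51,620

¥51,620 > ¥32,221, so the alternative minimum tax is the binding amount.

¥51,620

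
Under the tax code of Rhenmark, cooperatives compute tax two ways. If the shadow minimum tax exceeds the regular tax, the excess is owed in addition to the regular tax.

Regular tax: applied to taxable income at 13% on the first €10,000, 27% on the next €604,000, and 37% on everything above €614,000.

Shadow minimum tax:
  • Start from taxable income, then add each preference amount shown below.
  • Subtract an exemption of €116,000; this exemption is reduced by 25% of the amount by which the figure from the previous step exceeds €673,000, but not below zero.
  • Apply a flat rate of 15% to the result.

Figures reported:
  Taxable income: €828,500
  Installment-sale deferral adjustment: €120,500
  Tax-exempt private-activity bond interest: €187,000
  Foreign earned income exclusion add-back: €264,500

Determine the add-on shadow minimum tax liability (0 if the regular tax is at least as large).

€0

Shadow minimum tax:
  Adjusted income: €828,500 + €120,500 + €187,000 + €264,500 = €1,400,500
  Exemption: 25% × (€1,400,500 − €673,000) = €181,875 ≥ €116,000, so the exemption is fully phased out
  Base: €1,400,500 − €0 = €1,400,500
  €1,400,500 × 15% = €210,075

Regular tax:
  €10,000 × 13% = €1,300
  €604,000 × 27% = €163,080
  €214,500 × 37% = €79,365
  → €243,745

€210,075 ≤ €243,745, so no add-on is due.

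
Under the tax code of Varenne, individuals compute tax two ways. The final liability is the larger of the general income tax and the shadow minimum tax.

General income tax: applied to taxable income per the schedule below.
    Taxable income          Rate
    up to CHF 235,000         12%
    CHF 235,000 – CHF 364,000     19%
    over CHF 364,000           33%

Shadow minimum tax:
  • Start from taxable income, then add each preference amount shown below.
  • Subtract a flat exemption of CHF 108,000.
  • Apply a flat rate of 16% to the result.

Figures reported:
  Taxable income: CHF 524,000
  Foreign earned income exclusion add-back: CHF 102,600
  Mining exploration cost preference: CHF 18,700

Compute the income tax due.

CHF 105,510

Shadow minimum tax:
  Adjusted income: CHF 524,000 + CHF 102,600 + CHF 18,700 = CHF 645,300
  Less exemption CHF 108,000 → base CHF 537,300
  CHF 537,300 × 16% = CHF 85,968

General income tax:
  CHF 235,000 × 12% = CHF 28,200
  CHF 129,000 × 19% = CHF 24,510
  CHF 160,000 × 33% = CHF 52,800
  → CHF 105,510

CHF 105,510 > CHF 85,968, so the general income tax governs.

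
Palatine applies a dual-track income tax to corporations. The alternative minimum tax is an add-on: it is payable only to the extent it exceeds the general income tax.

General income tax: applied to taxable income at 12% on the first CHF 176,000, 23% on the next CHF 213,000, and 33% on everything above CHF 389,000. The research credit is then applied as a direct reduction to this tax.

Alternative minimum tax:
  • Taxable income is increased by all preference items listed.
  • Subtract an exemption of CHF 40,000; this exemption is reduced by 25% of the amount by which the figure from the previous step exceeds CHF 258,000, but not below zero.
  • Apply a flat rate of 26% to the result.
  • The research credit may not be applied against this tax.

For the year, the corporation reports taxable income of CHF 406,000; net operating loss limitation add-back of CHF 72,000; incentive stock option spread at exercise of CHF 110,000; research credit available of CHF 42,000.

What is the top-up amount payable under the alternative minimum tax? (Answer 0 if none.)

CHF 119,160

Alternative minimum tax:
  Adjusted income: CHF 406,000 + CHF 72,000 + CHF 110,000 = CHF 588,000
  Exemption: 25% × (CHF 588,000 − CHF 258,000) = CHF 82,500 ≥ CHF 40,000, so the exemption is fully phased out
  Base: CHF 588,000 − CHF 0 = CHF 588,000
  CHF 588,000 × 26% = CHF 152,880

General income tax:
  CHF 176,000 × 12% = CHF 21,120
  CHF 213,000 × 23% = CHF 48,990
  CHF 17,000 × 33% = CHF 5,610
  → CHF 75,720
  Less research credit CHF 42,000 → CHF 33,720

Excess of alternative minimum tax over general income tax: CHF 152,880 − CHF 33,720 = CHF 119,160.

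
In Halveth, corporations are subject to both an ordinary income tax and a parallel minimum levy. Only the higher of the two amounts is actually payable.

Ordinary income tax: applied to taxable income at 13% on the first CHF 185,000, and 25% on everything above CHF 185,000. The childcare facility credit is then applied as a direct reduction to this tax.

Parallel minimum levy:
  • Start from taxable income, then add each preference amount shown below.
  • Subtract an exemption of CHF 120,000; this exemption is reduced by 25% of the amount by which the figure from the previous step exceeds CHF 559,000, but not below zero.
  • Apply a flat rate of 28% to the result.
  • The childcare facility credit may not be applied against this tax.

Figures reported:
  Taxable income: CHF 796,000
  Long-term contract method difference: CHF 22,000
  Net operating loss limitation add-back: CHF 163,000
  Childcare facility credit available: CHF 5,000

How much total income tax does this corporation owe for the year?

CHF 270,620

Ordinary income tax:
  CHF 185,000 × 13% = CHF 24,050
  CHF 611,000 × 25% = CHF 152,750
  → CHF 176,800
  Less childcare facility credit CHF 5,000 → CHF 171,800

Parallel minimum levy:
  Adjusted income: CHF 796,000 + CHF 22,000 + CHF 163,000 = CHF 981,000
  Exemption: CHF 120,000 − 25% × (CHF 981,000 − CHF 559,000) = CHF 120,000 − CHF 105,500 = CHF 14,500
  Base: CHF 981,000 − CHF 14,500 = CHF 966,500
  CHF 966,500 × 28% = CHF 270,620

CHF 270,620 > CHF 171,800, so the parallel minimum levy is the binding amount.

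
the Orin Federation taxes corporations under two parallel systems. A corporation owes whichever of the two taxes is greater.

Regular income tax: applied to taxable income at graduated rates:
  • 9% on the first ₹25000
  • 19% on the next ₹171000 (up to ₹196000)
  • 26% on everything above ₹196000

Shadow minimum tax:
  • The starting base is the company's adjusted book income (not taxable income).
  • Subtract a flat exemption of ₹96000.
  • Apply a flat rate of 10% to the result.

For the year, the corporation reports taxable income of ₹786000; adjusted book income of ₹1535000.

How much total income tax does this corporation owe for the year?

Regular income tax:
  ₹25000 × 9% = ₹2250
  ₹171000 × 19% = ₹32490
  ₹590000 × 26% = ₹153400
  → ₹188140

Shadow minimum tax:
  Base (adjusted book income): ₹1535000
  Less exemption ₹96000 → base ₹1439000
  ₹1439000 × 10% = ₹143900

₹188140 > ₹143900, so the regular income tax governs.

₹188140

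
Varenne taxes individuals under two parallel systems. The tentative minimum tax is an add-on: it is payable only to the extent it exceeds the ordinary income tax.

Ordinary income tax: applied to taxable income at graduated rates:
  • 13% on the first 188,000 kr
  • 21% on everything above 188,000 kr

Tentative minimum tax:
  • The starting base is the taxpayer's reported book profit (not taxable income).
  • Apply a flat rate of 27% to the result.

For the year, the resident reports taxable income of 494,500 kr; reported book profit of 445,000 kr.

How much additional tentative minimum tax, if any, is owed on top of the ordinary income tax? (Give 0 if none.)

Tentative minimum tax:
  Base (reported book profit): 445,000 kr
  445,000 kr × 27% = 120,150 kr

Ordinary income tax:
  188,000 kr × 13% = 24,440 kr
  306,500 kr × 21% = 64,365 kr
  → 88,805 kr

Excess of tentative minimum tax over ordinary income tax: 120,150 kr − 88,805 kr = 31,345 kr.

31,345 kr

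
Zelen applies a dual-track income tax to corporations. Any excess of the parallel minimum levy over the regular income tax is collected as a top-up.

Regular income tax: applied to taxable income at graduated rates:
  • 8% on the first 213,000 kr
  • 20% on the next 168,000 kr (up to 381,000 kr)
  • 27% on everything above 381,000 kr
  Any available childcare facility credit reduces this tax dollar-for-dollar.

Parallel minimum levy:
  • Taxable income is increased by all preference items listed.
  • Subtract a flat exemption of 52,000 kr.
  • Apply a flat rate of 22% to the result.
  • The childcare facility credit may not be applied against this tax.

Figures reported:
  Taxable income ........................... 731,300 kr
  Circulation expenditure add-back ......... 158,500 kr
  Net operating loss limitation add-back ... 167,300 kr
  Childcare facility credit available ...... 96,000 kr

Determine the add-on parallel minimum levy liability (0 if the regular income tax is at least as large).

171,901 kr

Parallel minimum levy:
  Adjusted income: 731,300 kr + 158,500 kr + 167,300 kr = 1,057,100 kr
  Less exemption 52,000 kr → base 1,005,100 kr
  1,005,100 kr × 22% = 221,122 kr

Regular income tax:
  213,000 kr × 8% = 17,040 kr
  168,000 kr × 20% = 33,600 kr
  350,300 kr × 27% = 94,581 kr
  → 145,221 kr
  Less childcare facility credit 96,000 kr → 49,221 kr

Excess of parallel minimum levy over regular income tax: 221,122 kr − 49,221 kr = 171,901 kr.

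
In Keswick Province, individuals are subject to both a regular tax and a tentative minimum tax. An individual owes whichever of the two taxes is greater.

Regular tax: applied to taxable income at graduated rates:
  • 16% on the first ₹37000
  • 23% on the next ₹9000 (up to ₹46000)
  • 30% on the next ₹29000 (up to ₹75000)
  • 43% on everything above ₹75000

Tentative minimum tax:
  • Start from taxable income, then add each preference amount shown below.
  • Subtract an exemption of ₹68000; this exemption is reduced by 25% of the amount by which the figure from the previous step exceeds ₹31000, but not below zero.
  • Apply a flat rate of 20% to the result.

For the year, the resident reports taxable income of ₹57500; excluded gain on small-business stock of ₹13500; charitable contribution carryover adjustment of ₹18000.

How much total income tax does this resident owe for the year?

Regular tax:
  ₹37000 × 16% = ₹5920
  ₹9000 × 23% = ₹2070
  ₹11500 × 30% = ₹3450
  → ₹11440

Tentative minimum tax:
  Adjusted income: ₹57500 + ₹13500 + ₹18000 = ₹89000
  Exemption: ₹68000 − 25% × (₹89000 − ₹31000) = ₹68000 − ₹14500 = ₹53500
  Base: ₹89000 − ₹53500 = ₹35500
  ₹35500 × 20% = ₹7100

₹11440 > ₹7100, so the regular tax governs.

₹11440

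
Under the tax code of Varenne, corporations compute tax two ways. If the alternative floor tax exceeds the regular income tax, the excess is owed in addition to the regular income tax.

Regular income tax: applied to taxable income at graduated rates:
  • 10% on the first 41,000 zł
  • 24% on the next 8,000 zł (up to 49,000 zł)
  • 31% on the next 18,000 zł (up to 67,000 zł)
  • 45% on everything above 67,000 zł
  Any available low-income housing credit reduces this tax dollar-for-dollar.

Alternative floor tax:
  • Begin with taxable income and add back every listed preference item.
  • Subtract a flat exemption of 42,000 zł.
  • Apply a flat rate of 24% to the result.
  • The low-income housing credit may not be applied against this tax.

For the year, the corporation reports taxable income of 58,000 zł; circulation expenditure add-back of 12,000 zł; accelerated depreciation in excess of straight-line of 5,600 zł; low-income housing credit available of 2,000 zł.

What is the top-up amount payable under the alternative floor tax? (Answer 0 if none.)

Alternative floor tax:
  Adjusted income: 58,000 zł + 12,000 zł + 5,600 zł = 75,600 zł
  Less exemption 42,000 zł → base 33,600 zł
  33,600 zł × 24% = 8,064 zł

Regular income tax:
  41,000 zł × 10% = 4,100 zł
  8,000 zł × 24% = 1,920 zł
  9,000 zł × 31% = 2,790 zł
  → 8,810 zł
  Less low-income housing credit 2,000 zł → 6,810 zł

Excess of alternative floor tax over regular income tax: 8,064 zł − 6,810 zł = 1,254 zł.

1,254 zł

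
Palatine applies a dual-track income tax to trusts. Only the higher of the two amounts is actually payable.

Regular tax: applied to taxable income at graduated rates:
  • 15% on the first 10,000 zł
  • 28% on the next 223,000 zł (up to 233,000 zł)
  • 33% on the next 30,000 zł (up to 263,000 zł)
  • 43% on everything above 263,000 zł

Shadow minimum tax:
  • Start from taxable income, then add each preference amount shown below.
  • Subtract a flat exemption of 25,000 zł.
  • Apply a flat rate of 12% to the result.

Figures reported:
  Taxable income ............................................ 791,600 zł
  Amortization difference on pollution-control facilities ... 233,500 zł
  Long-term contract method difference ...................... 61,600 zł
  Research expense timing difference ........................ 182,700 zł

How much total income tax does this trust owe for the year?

Shadow minimum tax:
  Adjusted income: 791,600 zł + 233,500 zł + 61,600 zł + 182,700 zł = 1,269,400 zł
  Less exemption 25,000 zł → base 1,244,400 zł
  1,244,400 zł × 12% = 149,328 zł

Regular tax:
  10,000 zł × 15% = 1,500 zł
  223,000 zł × 28% = 62,440 zł
  30,000 zł × 33% = 9,900 zł
  528,600 zł × 43% = 227,298 zł
  → 301,138 zł

301,138 zł > 149,328 zł, so the regular tax governs.

301,138 zł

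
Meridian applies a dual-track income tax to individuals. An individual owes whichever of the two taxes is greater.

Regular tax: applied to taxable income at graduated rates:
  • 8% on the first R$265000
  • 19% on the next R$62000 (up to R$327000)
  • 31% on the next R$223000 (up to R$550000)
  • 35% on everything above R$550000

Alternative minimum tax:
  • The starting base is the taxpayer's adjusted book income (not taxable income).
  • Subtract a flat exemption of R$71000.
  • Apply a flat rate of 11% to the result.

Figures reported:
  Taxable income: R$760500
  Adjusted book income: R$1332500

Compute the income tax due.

R$175785

Regular tax:
  R$265000 × 8% = R$21200
  R$62000 × 19% = R$11780
  R$223000 × 31% = R$69130
  R$210500 × 35% = R$73675
  → R$175785

Alternative minimum tax:
  Base (adjusted book income): R$1332500
  Less exemption R$71000 → base R$1261500
  R$1261500 × 11% = R$138765

R$175785 > R$138765, so the regular tax governs.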